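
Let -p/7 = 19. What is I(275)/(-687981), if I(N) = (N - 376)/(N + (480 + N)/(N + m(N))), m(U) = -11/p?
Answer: 3695186/6990963650265 ≈ 5.2857e-7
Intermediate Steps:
p = -133 (p = -7*19 = -133)
m(U) = 11/133 (m(U) = -11/(-133) = -11*(-1/133) = 11/133)
I(N) = (-376 + N)/(N + (480 + N)/(11/133 + N)) (I(N) = (N - 376)/(N + (480 + N)/(N + 11/133)) = (-376 + N)/(N + (480 + N)/(11/133 + N)))
I(275)/(-687981) = ((-4136 - 49997*275 + 133*275²)/(63840 + 133*275² + 144*275))/(-687981) = ((-4136 - 13749175 + 133*75625)/(63840 + 133*75625 + 39600))*(-1/687981) = ((-4136 - 13749175 + 10058125)/(63840 + 10058125 + 39600))*(-1/687981) = (-3695186/10161565)*(-1/687981) = ((1/10161565)*(-3695186))*(-1/687981) = -3695186/10161565*(-1/687981) = 3695186/6990963650265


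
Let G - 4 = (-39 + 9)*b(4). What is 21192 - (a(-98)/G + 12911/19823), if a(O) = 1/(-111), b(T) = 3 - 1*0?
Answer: 93256894849/4400706 ≈ 21191.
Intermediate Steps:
b(T) = 3 (b(T) = 3 + 0 = 3)
G = -86 (G = 4 + (-39 + 9)*3 = 4 - 30*3 = 4 - 90 = -86)
a(O) = -1/111
21192 - (a(-98)/G + 12911/19823) = 21192 - (-1/111/(-86) + 12911/19823) = 21192 - (-1/111*(-1/86) + 12911*(1/19823)) = 21192 - (1/9546 + 12911/19823) = 21192 - 1*2866703/4400706 = 21192 - 2866703/4400706 = 93256894849/4400706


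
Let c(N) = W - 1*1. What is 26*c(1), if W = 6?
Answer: 130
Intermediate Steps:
c(N) = 5 (c(N) = 6 - 1*1 = 6 - 1 = 5)
26*c(1) = 26*5 = 130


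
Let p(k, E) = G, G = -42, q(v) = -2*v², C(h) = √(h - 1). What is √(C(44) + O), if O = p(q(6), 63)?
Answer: √(-42 + √43) ≈ 5.9534*I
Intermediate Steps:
C(h) = √(-1 + h)
p(k, E) = -42
O = -42
√(C(44) + O) = √(√(-1 + 44) - 42) = √(√43 - 42) = √(-42 + √43)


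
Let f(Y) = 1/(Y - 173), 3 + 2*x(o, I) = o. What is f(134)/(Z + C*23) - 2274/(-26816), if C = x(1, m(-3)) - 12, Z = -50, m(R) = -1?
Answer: 15489115/182496288 ≈ 0.084874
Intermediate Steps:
x(o, I) = -3/2 + o/2
f(Y) = 1/(-173 + Y)
C = -13 (C = (-3/2 + (½)*1) - 12 = (-3/2 + ½) - 12 = -1 - 12 = -13)
f(134)/(Z + C*23) - 2274/(-26816) = 1/((-173 + 134)*(-50 - 13*23)) - 2274/(-26816) = 1/((-39)*(-50 - 299)) - 2274*(-1/26816) = -1/39/(-349) + 1137/13408 = -1/39*(-1/349) + 1137/13408 = 1/13611 + 1137/13408 = 15489115/182496288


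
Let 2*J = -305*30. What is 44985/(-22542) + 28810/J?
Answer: -57016093/6875310 ≈ -8.2929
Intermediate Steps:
J = -4575 (J = (-305*30)/2 = (1/2)*(-9150) = -4575)
44985/(-22542) + 28810/J = 44985/(-22542) + 28810/(-4575) = 44985*(-1/22542) + 28810*(-1/4575) = -14995/7514 - 5762/915 = -57016093/6875310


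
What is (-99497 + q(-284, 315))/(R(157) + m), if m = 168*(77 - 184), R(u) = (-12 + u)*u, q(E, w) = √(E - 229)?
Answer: -99497/4789 + 3*I*√57/4789 ≈ -20.776 + 0.0047295*I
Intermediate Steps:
q(E, w) = √(-229 + E)
R(u) = u*(-12 + u)
m = -17976 (m = 168*(-107) = -17976)
(-99497 + q(-284, 315))/(R(157) + m) = (-99497 + √(-229 - 284))/(157*(-12 + 157) - 17976) = (-99497 + √(-513))/(157*145 - 17976) = (-99497 + 3*I*√57)/(22765 - 17976) = (-99497 + 3*I*√57)/4789 = (-99497 + 3*I*√57)*(1/4789) = -99497/4789 + 3*I*√57/4789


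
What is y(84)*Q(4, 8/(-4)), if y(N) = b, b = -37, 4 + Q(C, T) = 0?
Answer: 148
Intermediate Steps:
Q(C, T) = -4 (Q(C, T) = -4 + 0 = -4)
y(N) = -37
y(84)*Q(4, 8/(-4)) = -37*(-4) = 148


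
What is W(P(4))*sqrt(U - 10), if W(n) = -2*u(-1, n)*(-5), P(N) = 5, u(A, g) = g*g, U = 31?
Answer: 250*sqrt(21) ≈ 1145.6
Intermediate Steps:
u(A, g) = g**2
W(n) = 10*n**2 (W(n) = -2*n**2*(-5) = 10*n**2)
W(P(4))*sqrt(U - 10) = (10*5**2)*sqrt(31 - 10) = (10*25)*sqrt(21) = 250*sqrt(21)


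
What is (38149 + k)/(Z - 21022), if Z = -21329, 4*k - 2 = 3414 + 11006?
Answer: -83509/84702 ≈ -0.98592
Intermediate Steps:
k = 7211/2 (k = ½ + (3414 + 11006)/4 = ½ + (¼)*14420 = ½ + 3605 = 7211/2 ≈ 3605.5)
(38149 + k)/(Z - 21022) = (38149 + 7211/2)/(-21329 - 21022) = (83509/2)/(-42351) = (83509/2)*(-1/42351) = -83509/84702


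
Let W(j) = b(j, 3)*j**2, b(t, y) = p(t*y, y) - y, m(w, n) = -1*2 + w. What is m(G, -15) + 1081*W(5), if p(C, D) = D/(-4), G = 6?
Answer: -405359/4 ≈ -1.0134e+5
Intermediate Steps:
p(C, D) = -D/4 (p(C, D) = D*(-1/4) = -D/4)
m(w, n) = -2 + w
b(t, y) = -5*y/4 (b(t, y) = -y/4 - y = -5*y/4)
W(j) = -15*j**2/4 (W(j) = (-5/4*3)*j**2 = -15*j**2/4)
m(G, -15) + 1081*W(5) = (-2 + 6) + 1081*(-15/4*5**2) = 4 + 1081*(-15/4*25) = 4 + 1081*(-375/4) = 4 - 405375/4 = -405359/4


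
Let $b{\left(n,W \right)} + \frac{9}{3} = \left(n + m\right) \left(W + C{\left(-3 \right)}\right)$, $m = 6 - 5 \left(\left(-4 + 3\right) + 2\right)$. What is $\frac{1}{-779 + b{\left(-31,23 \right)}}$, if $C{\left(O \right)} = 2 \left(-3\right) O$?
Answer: $- \frac{1}{2012} \approx -0.00049702$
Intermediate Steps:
$m = 1$ ($m = 6 - 5 \left(-1 + 2\right) = 6 - 5 = 1$)
$C{\left(O \right)} = - 6 O$
$b{\left(n,W \right)} = -3 + \left(1 + n\right) \left(18 + W\right)$ ($b{\left(n,W \right)} = -3 + \left(n + 1\right) \left(W - -18\right) = -3 + \left(1 + n\right) \left(W + 18\right) = -3 + \left(1 + n\right) \left(18 + W\right)$)
$\frac{1}{-779 + b{\left(-31,23 \right)}} = \frac{1}{-779 + \left(15 + 23 + 18 \left(-31\right) + 23 \left(-31\right)\right)} = \frac{1}{-779 + \left(15 + 23 - 558 - 713\right)} = \frac{1}{-779 - 1233} = \frac{1}{-2012} = - \frac{1}{2012}$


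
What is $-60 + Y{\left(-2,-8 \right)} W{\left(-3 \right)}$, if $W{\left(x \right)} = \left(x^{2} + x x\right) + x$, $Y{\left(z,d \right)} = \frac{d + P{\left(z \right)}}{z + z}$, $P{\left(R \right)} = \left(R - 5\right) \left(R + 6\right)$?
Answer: $75$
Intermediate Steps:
$P{\left(R \right)} = \left(-5 + R\right) \left(6 + R\right)$
$Y{\left(z,d \right)} = \frac{-30 + d + z + z^{2}}{2 z}$ ($Y{\left(z,d \right)} = \frac{d + \left(-30 + z + z^{2}\right)}{z + z} = \frac{-30 + d + z + z^{2}}{2 z}$)
$W{\left(x \right)} = x + 2 x^{2}$ ($W{\left(x \right)} = \left(x^{2} + x^{2}\right) + x = 2 x^{2} + x = x + 2 x^{2}$)
$-60 + Y{\left(-2,-8 \right)} W{\left(-3 \right)} = -60 + \frac{-30 - 8 - 2 + \left(-2\right)^{2}}{2 \left(-2\right)} \left(- 3 \left(1 + 2 \left(-3\right)\right)\right) = -60 + \frac{1}{2} \left(- \frac{1}{2}\right) \left(-30 - 8 - 2 + 4\right) \left(- 3 \left(1 - 6\right)\right) = -60 + \frac{1}{2} \left(- \frac{1}{2}\right) \left(-36\right) \left(\left(-3\right) \left(-5\right)\right) = -60 + 9 \cdot 15 = -60 + 135 = 75$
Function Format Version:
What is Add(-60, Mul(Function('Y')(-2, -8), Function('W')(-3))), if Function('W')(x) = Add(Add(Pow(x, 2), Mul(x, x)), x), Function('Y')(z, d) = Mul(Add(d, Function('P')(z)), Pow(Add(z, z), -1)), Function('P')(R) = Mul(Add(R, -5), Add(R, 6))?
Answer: 75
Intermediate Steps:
Function('P')(R) = Mul(Add(-5, R), Add(6, R))
Function('Y')(z, d) = Mul(Rational(1, 2), Pow(z, -1), Add(-30, d, z, Pow(z, 2))) (Function('Y')(z, d) = Mul(Add(d, Add(-30, z, Pow(z, 2))), Pow(Add(z, z), -1)) = Mul(Add(-30, d, z, Pow(z, 2)), Pow(Mul(2, z), -1)) = Mul(Add(-30, d, z, Pow(z, 2)), Mul(Rational(1, 2), Pow(z, -1))) = Mul(Rational(1, 2), Pow(z, -1), Add(-30, d, z, Pow(z, 2))))
Function('W')(x) = Add(x, Mul(2, Pow(x, 2))) (Function('W')(x) = Add(Add(Pow(x, 2), Pow(x, 2)), x) = Add(Mul(2, Pow(x, 2)), x) = Add(x, Mul(2, Pow(x, 2))))
Add(-60, Mul(Function('Y')(-2, -8), Function('W')(-3))) = Add(-60, Mul(Mul(Rational(1, 2), Pow(-2, -1), Add(-30, -8, -2, Pow(-2, 2))), Mul(-3, Add(1, Mul(2, -3))))) = Add(-60, Mul(Mul(Rational(1, 2), Rational(-1, 2), Add(-30, -8, -2, 4)), Mul(-3, Add(1, -6)))) = Add(-60, Mul(Mul(Rational(1, 2), Rational(-1, 2), -36), Mul(-3, -5))) = Add(-60, Mul(9, 15)) = Add(-60, 135) = 75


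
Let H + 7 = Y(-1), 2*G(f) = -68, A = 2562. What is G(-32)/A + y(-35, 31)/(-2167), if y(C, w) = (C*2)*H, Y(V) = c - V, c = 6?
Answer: -17/1281 ≈ -0.013271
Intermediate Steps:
G(f) = -34 (G(f) = (½)*(-68) = -34)
Y(V) = 6 - V
H = 0 (H = -7 + (6 - 1*(-1)) = -7 + (6 + 1) = -7 + 7 = 0)
y(C, w) = 0 (y(C, w) = (C*2)*0 = (2*C)*0 = 0)
G(-32)/A + y(-35, 31)/(-2167) = -34/2562 + 0/(-2167) = -34*1/2562 + 0*(-1/2167) = -17/1281 + 0 = -17/1281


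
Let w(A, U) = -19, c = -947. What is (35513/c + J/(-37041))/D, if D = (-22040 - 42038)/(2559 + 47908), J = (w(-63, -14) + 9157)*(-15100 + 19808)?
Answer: 707496716905569/749238999502 ≈ 944.29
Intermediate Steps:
J = 43021704 (J = (-19 + 9157)*(-15100 + 19808) = 9138*4708 = 43021704)
D = -64078/50467 ≈ -1.2697
(35513/c + J/(-37041))/D = (35513/(-947) + 43021704/(-37041))/(-64078/50467) = (35513*(-1/947) + 43021704*(-1/37041))*(-50467/64078) = (-35513/947 - 14340568/12347)*(-50467/64078) = -14018996907/11692609*(-50467/64078) = 707496716905569/749238999502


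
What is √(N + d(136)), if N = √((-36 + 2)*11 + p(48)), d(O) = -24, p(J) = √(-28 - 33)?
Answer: √(-24 + √(-374 + I*√61)) ≈ 1.8531 + 5.2184*I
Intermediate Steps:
p(J) = I*√61 (p(J) = √(-61) = I*√61)
N = √(-374 + I*√61) (N = √((-36 + 2)*11 + I*√61) = √(-34*11 + I*√61) = √(-374 + I*√61) ≈ 0.2019 + 19.34*I)
√(N + d(136)) = √(√(-374 + I*√61) - 24) = √(-24 + √(-374 + I*√61))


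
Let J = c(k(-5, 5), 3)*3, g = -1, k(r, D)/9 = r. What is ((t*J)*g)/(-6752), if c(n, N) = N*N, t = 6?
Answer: 81/3376 ≈ 0.023993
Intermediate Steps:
k(r, D) = 9*r
c(n, N) = N²
J = 27 (J = 3²*3 = 9*3 = 27)
((t*J)*g)/(-6752) = ((6*27)*(-1))/(-6752) = (162*(-1))*(-1/6752) = -162*(-1/6752) = 81/3376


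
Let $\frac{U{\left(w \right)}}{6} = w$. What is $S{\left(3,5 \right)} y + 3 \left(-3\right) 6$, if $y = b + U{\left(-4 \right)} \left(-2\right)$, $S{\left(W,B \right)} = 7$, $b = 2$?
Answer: $296$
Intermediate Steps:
$U{\left(w \right)} = 6 w$
$y = 50$ ($y = 2 + 6 \left(-4\right) \left(-2\right) = 2 - -48 = 2 + 48 = 50$)
$S{\left(3,5 \right)} y + 3 \left(-3\right) 6 = 7 \cdot 50 + 3 \left(-3\right) 6 = 350 - 54 = 296$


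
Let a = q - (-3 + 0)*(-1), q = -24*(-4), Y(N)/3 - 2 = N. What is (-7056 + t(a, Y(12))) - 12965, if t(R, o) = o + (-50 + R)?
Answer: -19936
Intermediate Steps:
Y(N) = 6 + 3*N
q = 96
a = 93 (a = 96 - (-3 + 0)*(-1) = 96 - (-3)*(-1) = 96 - 1*3 = 96 - 3 = 93)
t(R, o) = -50 + R + o
(-7056 + t(a, Y(12))) - 12965 = (-7056 + (-50 + 93 + (6 + 3*12))) - 12965 = (-7056 + (-50 + 93 + (6 + 36))) - 12965 = (-7056 + (-50 + 93 + 42)) - 12965 = (-7056 + 85) - 12965 = -6971 - 12965 = -19936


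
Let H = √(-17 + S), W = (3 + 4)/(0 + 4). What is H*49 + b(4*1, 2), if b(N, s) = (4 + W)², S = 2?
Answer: 529/16 + 49*I*√15 ≈ 33.063 + 189.78*I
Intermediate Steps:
W = 7/4 ≈ 1.7500
b(N, s) = 529/16 (b(N, s) = (4 + 7/4)² = (23/4)² = 529/16)
H = I*√15 (H = √(-17 + 2) = √(-15) = I*√15 ≈ 3.873*I)
H*49 + b(4*1, 2) = (I*√15)*49 + 529/16 = 49*I*√15 + 529/16 = 529/16 + 49*I*√15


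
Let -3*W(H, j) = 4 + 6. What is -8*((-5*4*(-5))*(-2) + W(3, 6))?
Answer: 4880/3 ≈ 1626.7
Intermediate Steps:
W(H, j) = -10/3 (W(H, j) = -(4 + 6)/3 = -⅓*10 = -10/3)
-8*((-5*4*(-5))*(-2) + W(3, 6)) = -8*((-5*4*(-5))*(-2) - 10/3) = -8*(-20*(-5)*(-2) - 10/3) = -8*(100*(-2) - 10/3) = -8*(-200 - 10/3) = -8*(-610/3) = 4880/3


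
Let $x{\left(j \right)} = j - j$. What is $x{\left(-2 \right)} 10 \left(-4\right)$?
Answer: $0$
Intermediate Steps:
$x{\left(j \right)} = 0$
$x{\left(-2 \right)} 10 \left(-4\right) = 0 \cdot 10 \left(-4\right) = 0 \left(-4\right) = 0$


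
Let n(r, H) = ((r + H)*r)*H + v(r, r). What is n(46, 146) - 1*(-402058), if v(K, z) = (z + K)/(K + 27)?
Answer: 123481782/73 ≈ 1.6915e+6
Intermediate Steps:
v(K, z) = (K + z)/(27 + K)
n(r, H) = 2*r/(27 + r) + H*r*(H + r) (n(r, H) = ((r + H)*r)*H + (r + r)/(27 + r) = ((H + r)*r)*H + (2*r)/(27 + r) = (r*(H + r))*H + 2*r/(27 + r) = H*r*(H + r) + 2*r/(27 + r) = 2*r/(27 + r) + H*r*(H + r))
n(46, 146) - 1*(-402058) = 46*(2 + 146*(27 + 46)*(146 + 46))/(27 + 46) - 1*(-402058) = 46*(2 + 146*73*192)/73 + 402058 = 46*(1/73)*(2 + 2046336) + 402058 = 46*(1/73)*2046338 + 402058 = 94131548/73 + 402058 = 123481782/73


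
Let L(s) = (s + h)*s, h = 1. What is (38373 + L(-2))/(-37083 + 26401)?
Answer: -38375/10682 ≈ -3.5925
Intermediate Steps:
L(s) = s*(1 + s) (L(s) = (s + 1)*s = (1 + s)*s = s*(1 + s))
(38373 + L(-2))/(-37083 + 26401) = (38373 - 2*(1 - 2))/(-37083 + 26401) = (38373 - 2*(-1))/(-10682) = (38373 + 2)*(-1/10682) = 38375*(-1/10682) = -38375/10682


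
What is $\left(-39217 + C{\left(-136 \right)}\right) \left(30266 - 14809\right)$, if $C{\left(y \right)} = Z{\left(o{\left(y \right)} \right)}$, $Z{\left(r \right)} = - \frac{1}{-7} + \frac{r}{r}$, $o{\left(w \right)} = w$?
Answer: $- \frac{4243116527}{7} \approx -6.0616 \cdot 10^{8}$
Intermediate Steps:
$Z{\left(r \right)} = \frac{8}{7}$ ($Z{\left(r \right)} = \left(-1\right) \left(- \frac{1}{7}\right) + 1 = \frac{1}{7} + 1 = \frac{8}{7}$)
$C{\left(y \right)} = \frac{8}{7}$
$\left(-39217 + C{\left(-136 \right)}\right) \left(30266 - 14809\right) = \left(-39217 + \frac{8}{7}\right) \left(30266 - 14809\right) = \left(- \frac{274511}{7}\right) 15457 = - \frac{4243116527}{7}$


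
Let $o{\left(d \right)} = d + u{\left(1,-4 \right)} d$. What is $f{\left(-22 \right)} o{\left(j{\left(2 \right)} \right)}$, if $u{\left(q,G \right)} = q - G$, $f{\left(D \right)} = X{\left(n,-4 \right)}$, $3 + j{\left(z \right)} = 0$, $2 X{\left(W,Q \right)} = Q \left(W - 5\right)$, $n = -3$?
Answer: $-288$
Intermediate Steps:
$X{\left(W,Q \right)} = \frac{Q \left(-5 + W\right)}{2}$ ($X{\left(W,Q \right)} = \frac{Q \left(W - 5\right)}{2} = \frac{Q \left(-5 + W\right)}{2}$)
$j{\left(z \right)} = -3$ ($j{\left(z \right)} = -3 + 0 = -3$)
$f{\left(D \right)} = 16$ ($f{\left(D \right)} = \frac{1}{2} \left(-4\right) \left(-5 - 3\right) = \frac{1}{2} \left(-4\right) \left(-8\right) = 16$)
$o{\left(d \right)} = 6 d$ ($o{\left(d \right)} = d + \left(1 - -4\right) d = d + \left(1 + 4\right) d = d + 5 d = 6 d$)
$f{\left(-22 \right)} o{\left(j{\left(2 \right)} \right)} = 16 \cdot 6 \left(-3\right) = 16 \left(-18\right) = -288$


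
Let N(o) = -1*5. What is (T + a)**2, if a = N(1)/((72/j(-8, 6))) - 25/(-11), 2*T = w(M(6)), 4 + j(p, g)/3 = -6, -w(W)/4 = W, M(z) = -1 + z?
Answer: 555025/17424 ≈ 31.854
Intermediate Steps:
w(W) = -4*W
j(p, g) = -30 (j(p, g) = -12 + 3*(-6) = -12 - 18 = -30)
T = -10 (T = (-4*(-1 + 6))/2 = (-4*5)/2 = (1/2)*(-20) = -10)
N(o) = -5
a = 575/132 (a = -5/(72/(-30)) - 25/(-11) = -5/(72*(-1/30)) - 25*(-1/11) = -5/(-12/5) + 25/11 = -5*(-5/12) + 25/11 = 25/12 + 25/11 = 575/132 ≈ 4.3561)
(T + a)**2 = (-10 + 575/132)**2 = (-745/132)**2 = 555025/17424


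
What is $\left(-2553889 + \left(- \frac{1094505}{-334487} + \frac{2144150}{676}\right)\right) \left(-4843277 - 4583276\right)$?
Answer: $\frac{2718382761964427272007}{113056606} \approx 2.4044 \cdot 10^{13}$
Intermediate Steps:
$\left(-2553889 + \left(- \frac{1094505}{-334487} + \frac{2144150}{676}\right)\right) \left(-4843277 - 4583276\right) = \left(-2553889 + \left(\left(-1094505\right) \left(- \frac{1}{334487}\right) + 2144150 \cdot \frac{1}{676}\right)\right) \left(-9426553\right) = \left(-2553889 + \left(\frac{1094505}{334487} + \frac{1072075}{338}\right)\right) \left(-9426553\right) = \left(-2553889 + \frac{358965093215}{113056606}\right) \left(-9426553\right) = \left(- \frac{288375057347519}{113056606}\right) \left(-9426553\right) = \frac{2718382761964427272007}{113056606}$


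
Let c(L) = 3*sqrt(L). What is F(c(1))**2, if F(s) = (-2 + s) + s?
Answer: 16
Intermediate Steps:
F(s) = -2 + 2*s
F(c(1))**2 = (-2 + 2*(3*sqrt(1)))**2 = (-2 + 2*(3*1))**2 = (-2 + 2*3)**2 = (-2 + 6)**2 = 4**2 = 16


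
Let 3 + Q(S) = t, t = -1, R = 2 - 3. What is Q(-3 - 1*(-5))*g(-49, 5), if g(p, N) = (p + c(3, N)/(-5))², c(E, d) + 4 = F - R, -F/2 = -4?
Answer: -10000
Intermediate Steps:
R = -1
F = 8 (F = -2*(-4) = 8)
Q(S) = -4 (Q(S) = -3 - 1 = -4)
c(E, d) = 5 (c(E, d) = -4 + (8 - 1*(-1)) = -4 + (8 + 1) = -4 + 9 = 5)
g(p, N) = (-1 + p)² (g(p, N) = (p + 5/(-5))² = (p + 5*(-⅕))² = (p - 1)² = (-1 + p)²)
Q(-3 - 1*(-5))*g(-49, 5) = -4*(-1 - 49)² = -4*(-50)² = -4*2500 = -10000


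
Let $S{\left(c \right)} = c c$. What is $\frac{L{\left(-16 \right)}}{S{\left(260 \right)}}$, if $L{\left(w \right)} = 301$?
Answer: $\frac{301}{67600} \approx 0.0044527$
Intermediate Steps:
$S{\left(c \right)} = c^{2}$
$\frac{L{\left(-16 \right)}}{S{\left(260 \right)}} = \frac{301}{260^{2}} = \frac{301}{67600}$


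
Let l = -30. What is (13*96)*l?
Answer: -37440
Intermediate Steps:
(13*96)*l = (13*96)*(-30) = 1248*(-30) = -37440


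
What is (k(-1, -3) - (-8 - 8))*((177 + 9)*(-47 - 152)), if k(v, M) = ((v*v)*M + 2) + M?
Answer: -444168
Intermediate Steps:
k(v, M) = 2 + M + M*v² (k(v, M) = (v²*M + 2) + M = (M*v² + 2) + M = (2 + M*v²) + M = 2 + M + M*v²)
(k(-1, -3) - (-8 - 8))*((177 + 9)*(-47 - 152)) = ((2 - 3 - 3*(-1)²) - (-8 - 8))*((177 + 9)*(-47 - 152)) = ((2 - 3 - 3*1) - 1*(-16))*(186*(-199)) = ((2 - 3 - 3) + 16)*(-37014) = (-4 + 16)*(-37014) = 12*(-37014) = -444168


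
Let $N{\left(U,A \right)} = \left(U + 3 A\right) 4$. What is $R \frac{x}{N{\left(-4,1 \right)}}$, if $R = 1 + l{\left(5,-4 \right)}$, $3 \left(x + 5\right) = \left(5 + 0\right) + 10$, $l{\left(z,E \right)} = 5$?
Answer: $0$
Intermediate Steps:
$N{\left(U,A \right)} = 4 U + 12 A$
$x = 0$ ($x = -5 + \frac{\left(5 + 0\right) + 10}{3} = -5 + \frac{5 + 10}{3} = -5 + \frac{1}{3} \cdot 15 = -5 + 5 = 0$)
$R = 6$ ($R = 1 + 5 = 6$)
$R \frac{x}{N{\left(-4,1 \right)}} = 6 \frac{0}{4 \left(-4\right) + 12 \cdot 1} = 6 \frac{0}{-16 + 12} = 6 \frac{0}{-4} = 6 \cdot 0 \left(- \frac{1}{4}\right) = 6 \cdot 0 = 0$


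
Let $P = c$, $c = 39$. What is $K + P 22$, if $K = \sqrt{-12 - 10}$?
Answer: $858 + i \sqrt{22} \approx 858.0 + 4.6904 i$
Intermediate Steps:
$K = i \sqrt{22}$ ($K = \sqrt{-22} = i \sqrt{22} \approx 4.6904 i$)
$P = 39$
$K + P 22 = i \sqrt{22} + 39 \cdot 22 = i \sqrt{22} + 858 = 858 + i \sqrt{22}$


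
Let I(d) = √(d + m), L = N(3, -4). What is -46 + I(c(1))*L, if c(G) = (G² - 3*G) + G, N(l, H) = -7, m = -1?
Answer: -46 - 7*I*√2 ≈ -46.0 - 9.8995*I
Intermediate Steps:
c(G) = G² - 2*G
L = -7
I(d) = √(-1 + d) (I(d) = √(d - 1) = √(-1 + d))
-46 + I(c(1))*L = -46 + √(-1 + 1*(-2 + 1))*(-7) = -46 + √(-1 + 1*(-1))*(-7) = -46 + √(-1 - 1)*(-7) = -46 + √(-2)*(-7) = -46 + (I*√2)*(-7) = -46 - 7*I*√2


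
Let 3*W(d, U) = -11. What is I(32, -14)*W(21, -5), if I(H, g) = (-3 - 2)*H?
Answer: 1760/3 ≈ 586.67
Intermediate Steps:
W(d, U) = -11/3 (W(d, U) = (⅓)*(-11) = -11/3)
I(H, g) = -5*H
I(32, -14)*W(21, -5) = -5*32*(-11/3) = -160*(-11/3) = 1760/3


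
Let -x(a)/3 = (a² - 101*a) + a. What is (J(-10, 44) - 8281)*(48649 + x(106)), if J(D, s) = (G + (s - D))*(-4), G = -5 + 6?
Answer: -397345241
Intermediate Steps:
x(a) = -3*a² + 300*a (x(a) = -3*((a² - 101*a) + a) = -3*(a² - 100*a) = -3*a² + 300*a)
G = 1
J(D, s) = -4 - 4*s + 4*D (J(D, s) = (1 + (s - D))*(-4) = (1 + s - D)*(-4) = -4 - 4*s + 4*D)
(J(-10, 44) - 8281)*(48649 + x(106)) = ((-4 - 4*44 + 4*(-10)) - 8281)*(48649 + 3*106*(100 - 1*106)) = ((-4 - 176 - 40) - 8281)*(48649 + 3*106*(100 - 106)) = (-220 - 8281)*(48649 + 3*106*(-6)) = -8501*(48649 - 1908) = -8501*46741 = -397345241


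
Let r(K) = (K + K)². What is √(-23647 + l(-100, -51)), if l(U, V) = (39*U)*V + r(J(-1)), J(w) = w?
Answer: 3*√19473 ≈ 418.64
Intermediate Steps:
r(K) = 4*K² (r(K) = (2*K)² = 4*K²)
l(U, V) = 4 + 39*U*V (l(U, V) = (39*U)*V + 4*(-1)² = 39*U*V + 4*1 = 39*U*V + 4 = 4 + 39*U*V)
√(-23647 + l(-100, -51)) = √(-23647 + (4 + 39*(-100)*(-51))) = √(-23647 + (4 + 198900)) = √(-23647 + 198904) = √175257 = 3*√19473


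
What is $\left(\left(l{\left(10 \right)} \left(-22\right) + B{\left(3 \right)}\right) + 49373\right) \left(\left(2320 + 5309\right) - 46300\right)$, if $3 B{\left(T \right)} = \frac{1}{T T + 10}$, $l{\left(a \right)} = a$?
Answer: $- \frac{108345391462}{57} \approx -1.9008 \cdot 10^{9}$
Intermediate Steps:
$B{\left(T \right)} = \frac{1}{3 \left(10 + T^{2}\right)}$ ($B{\left(T \right)} = \frac{1}{3 \left(T T + 10\right)} = \frac{1}{3 \left(T^{2} + 10\right)} = \frac{1}{3 \left(10 + T^{2}\right)}$)
$\left(\left(l{\left(10 \right)} \left(-22\right) + B{\left(3 \right)}\right) + 49373\right) \left(\left(2320 + 5309\right) - 46300\right) = \left(\left(10 \left(-22\right) + \frac{1}{3 \left(10 + 3^{2}\right)}\right) + 49373\right) \left(\left(2320 + 5309\right) - 46300\right) = \left(\left(-220 + \frac{1}{3 \left(10 + 9\right)}\right) + 49373\right) \left(7629 - 46300\right) = \left(\left(-220 + \frac{1}{3 \cdot 19}\right) + 49373\right) \left(-38671\right) = \left(\left(-220 + \frac{1}{3} \cdot \frac{1}{19}\right) + 49373\right) \left(-38671\right) = \left(\left(-220 + \frac{1}{57}\right) + 49373\right) \left(-38671\right) = \left(- \frac{12539}{57} + 49373\right) \left(-38671\right) = \frac{2801722}{57} \left(-38671\right) = - \frac{108345391462}{57}$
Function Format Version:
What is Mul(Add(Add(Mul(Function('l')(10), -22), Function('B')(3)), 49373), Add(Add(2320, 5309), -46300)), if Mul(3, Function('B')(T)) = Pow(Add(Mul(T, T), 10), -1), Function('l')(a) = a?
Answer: Rational(-108345391462, 57) ≈ -1.9008e+9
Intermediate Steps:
Function('B')(T) = Mul(Rational(1, 3), Pow(Add(10, Pow(T, 2)), -1)) (Function('B')(T) = Mul(Rational(1, 3), Pow(Add(Mul(T, T), 10), -1)) = Mul(Rational(1, 3), Pow(Add(Pow(T, 2), 10), -1)) = Mul(Rational(1, 3), Pow(Add(10, Pow(T, 2)), -1)))
Mul(Add(Add(Mul(Function('l')(10), -22), Function('B')(3)), 49373), Add(Add(2320, 5309), -46300)) = Mul(Add(Add(Mul(10, -22), Mul(Rational(1, 3), Pow(Add(10, Pow(3, 2)), -1))), 49373), Add(Add(2320, 5309), -46300)) = Mul(Add(Add(-220, Mul(Rational(1, 3), Pow(Add(10, 9), -1))), 49373), Add(7629, -46300)) = Mul(Add(Add(-220, Mul(Rational(1, 3), Pow(19, -1))), 49373), -38671) = Mul(Add(Add(-220, Mul(Rational(1, 3), Rational(1, 19))), 49373), -38671) = Mul(Add(Add(-220, Rational(1, 57)), 49373), -38671) = Mul(Add(Rational(-12539, 57), 49373), -38671) = Mul(Rational(2801722, 57), -38671) = Rational(-108345391462, 57)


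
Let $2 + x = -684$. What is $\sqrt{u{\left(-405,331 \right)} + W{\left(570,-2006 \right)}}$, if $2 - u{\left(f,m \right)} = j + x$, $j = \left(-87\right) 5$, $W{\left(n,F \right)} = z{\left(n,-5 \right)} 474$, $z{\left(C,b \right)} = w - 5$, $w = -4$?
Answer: $i \sqrt{3143} \approx 56.062 i$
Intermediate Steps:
$z{\left(C,b \right)} = -9$ ($z{\left(C,b \right)} = -4 - 5 = -9$)
$x = -686$ ($x = -2 - 684 = -686$)
$W{\left(n,F \right)} = -4266$ ($W{\left(n,F \right)} = \left(-9\right) 474 = -4266$)
$j = -435$
$u{\left(f,m \right)} = 1123$ ($u{\left(f,m \right)} = 2 - \left(-435 - 686\right) = 2 - -1121 = 2 + 1121 = 1123$)
$\sqrt{u{\left(-405,331 \right)} + W{\left(570,-2006 \right)}} = \sqrt{1123 - 4266} = \sqrt{-3143} = i \sqrt{3143}$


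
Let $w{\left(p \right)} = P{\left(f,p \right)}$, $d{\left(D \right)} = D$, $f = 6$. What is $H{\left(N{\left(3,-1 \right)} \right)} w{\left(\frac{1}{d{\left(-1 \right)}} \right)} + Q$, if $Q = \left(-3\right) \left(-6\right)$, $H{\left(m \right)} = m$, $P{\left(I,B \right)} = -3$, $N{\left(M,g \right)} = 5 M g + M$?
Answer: $54$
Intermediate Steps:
$N{\left(M,g \right)} = M + 5 M g$ ($N{\left(M,g \right)} = 5 M g + M = M + 5 M g$)
$w{\left(p \right)} = -3$
$Q = 18$
$H{\left(N{\left(3,-1 \right)} \right)} w{\left(\frac{1}{d{\left(-1 \right)}} \right)} + Q = 3 \left(1 + 5 \left(-1\right)\right) \left(-3\right) + 18 = 3 \left(1 - 5\right) \left(-3\right) + 18 = 3 \left(-4\right) \left(-3\right) + 18 = \left(-12\right) \left(-3\right) + 18 = 36 + 18 = 54$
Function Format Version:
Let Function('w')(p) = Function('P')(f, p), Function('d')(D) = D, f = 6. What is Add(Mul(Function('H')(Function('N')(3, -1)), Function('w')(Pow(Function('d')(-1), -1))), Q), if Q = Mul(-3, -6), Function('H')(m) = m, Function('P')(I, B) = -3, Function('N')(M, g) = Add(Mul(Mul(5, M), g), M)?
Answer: 54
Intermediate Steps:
Function('N')(M, g) = Add(M, Mul(5, M, g)) (Function('N')(M, g) = Add(Mul(5, M, g), M) = Add(M, Mul(5, M, g)))
Function('w')(p) = -3
Q = 18
Add(Mul(Function('H')(Function('N')(3, -1)), Function('w')(Pow(Function('d')(-1), -1))), Q) = Add(Mul(Mul(3, Add(1, Mul(5, -1))), -3), 18) = Add(Mul(Mul(3, Add(1, -5)), -3), 18) = Add(Mul(Mul(3, -4), -3), 18) = Add(Mul(-12, -3), 18) = Add(36, 18) = 54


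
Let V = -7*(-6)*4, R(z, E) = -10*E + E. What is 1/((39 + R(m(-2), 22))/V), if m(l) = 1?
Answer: -56/53 ≈ -1.0566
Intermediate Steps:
R(z, E) = -9*E
V = 168 (V = 42*4 = 168)
1/((39 + R(m(-2), 22))/V) = 1/((39 - 9*22)/168) = 1/((39 - 198)*(1/168)) = 1/(-159*1/168) = 1/(-53/56) = -56/53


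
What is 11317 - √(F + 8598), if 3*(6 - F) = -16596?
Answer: 11317 - 2*√3534 ≈ 11198.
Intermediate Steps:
F = 5538 (F = 6 - ⅓*(-16596) = 6 + 5532 = 5538)
11317 - √(F + 8598) = 11317 - √(5538 + 8598) = 11317 - √14136 = 11317 - 2*√3534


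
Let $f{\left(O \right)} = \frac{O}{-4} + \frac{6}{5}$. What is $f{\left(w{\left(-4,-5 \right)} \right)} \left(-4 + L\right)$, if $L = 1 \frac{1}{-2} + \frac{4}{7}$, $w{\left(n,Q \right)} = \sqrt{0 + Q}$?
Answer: $- \frac{33}{7} + \frac{55 i \sqrt{5}}{56} \approx -4.7143 + 2.1961 i$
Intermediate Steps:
$w{\left(n,Q \right)} = \sqrt{Q}$
$L = \frac{1}{14}$ ($L = 1 \left(- \frac{1}{2}\right) + 4 \cdot \frac{1}{7} = - \frac{1}{2} + \frac{4}{7} = \frac{1}{14} \approx 0.071429$)
$f{\left(O \right)} = \frac{6}{5} - \frac{O}{4}$ ($f{\left(O \right)} = O \left(- \frac{1}{4}\right) + 6 \cdot \frac{1}{5} = - \frac{O}{4} + \frac{6}{5} = \frac{6}{5} - \frac{O}{4}$)
$f{\left(w{\left(-4,-5 \right)} \right)} \left(-4 + L\right) = \left(\frac{6}{5} - \frac{\sqrt{-5}}{4}\right) \left(-4 + \frac{1}{14}\right) = \left(\frac{6}{5} - \frac{i \sqrt{5}}{4}\right) \left(- \frac{55}{14}\right) = - \frac{33}{7} + \frac{55 i \sqrt{5}}{56}$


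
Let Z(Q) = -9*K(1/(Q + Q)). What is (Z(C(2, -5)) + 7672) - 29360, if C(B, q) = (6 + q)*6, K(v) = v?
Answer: -86755/4 ≈ -21689.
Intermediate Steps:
C(B, q) = 36 + 6*q
Z(Q) = -9/(2*Q) (Z(Q) = -9/(Q + Q) = -9*1/(2*Q) = -9/(2*Q))
(Z(C(2, -5)) + 7672) - 29360 = (-9/(2*(36 + 6*(-5))) + 7672) - 29360 = (-9/(2*(36 - 30)) + 7672) - 29360 = (-9/2/6 + 7672) - 29360 = (-9/2*⅙ + 7672) - 29360 = (-¾ + 7672) - 29360 = 30685/4 - 29360 = -86755/4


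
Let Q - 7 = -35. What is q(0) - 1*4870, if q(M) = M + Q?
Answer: -4898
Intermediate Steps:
Q = -28 (Q = 7 - 35 = -28)
q(M) = -28 + M (q(M) = M - 28 = -28 + M)
q(0) - 1*4870 = (-28 + 0) - 1*4870 = -28 - 4870 = -4898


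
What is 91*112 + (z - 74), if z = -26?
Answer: 10092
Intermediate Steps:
91*112 + (z - 74) = 91*112 + (-26 - 74) = 10192 - 100 = 10092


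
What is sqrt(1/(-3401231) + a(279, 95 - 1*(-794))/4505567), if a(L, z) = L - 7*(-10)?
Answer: 2*sqrt(4530389817536907475701)/15324474152977 ≈ 0.0087844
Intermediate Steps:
a(L, z) = 70 + L (a(L, z) = L + 70 = 70 + L)
sqrt(1/(-3401231) + a(279, 95 - 1*(-794))/4505567) = sqrt(1/(-3401231) + (70 + 279)/4505567) = sqrt(-1/3401231 + 349*(1/4505567)) = sqrt(-1/3401231 + 349/4505567) = sqrt(1182524052/15324474152977) = 2*sqrt(4530389817536907475701)/15324474152977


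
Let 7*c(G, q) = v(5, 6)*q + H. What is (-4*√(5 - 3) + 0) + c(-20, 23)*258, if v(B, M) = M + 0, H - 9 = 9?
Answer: 40248/7 - 4*√2 ≈ 5744.1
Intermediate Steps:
H = 18 (H = 9 + 9 = 18)
v(B, M) = M
c(G, q) = 18/7 + 6*q/7 (c(G, q) = (6*q + 18)/7 = (18 + 6*q)/7 = 18/7 + 6*q/7)
(-4*√(5 - 3) + 0) + c(-20, 23)*258 = (-4*√(5 - 3) + 0) + (18/7 + (6/7)*23)*258 = (-4*√2 + 0) + (18/7 + 138/7)*258 = -4*√2 + (156/7)*258 = -4*√2 + 40248/7 = 40248/7 - 4*√2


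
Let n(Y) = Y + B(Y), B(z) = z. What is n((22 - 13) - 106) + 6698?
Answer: 6504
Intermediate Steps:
n(Y) = 2*Y (n(Y) = Y + Y = 2*Y)
n((22 - 13) - 106) + 6698 = 2*((22 - 13) - 106) + 6698 = 2*(9 - 106) + 6698 = 2*(-97) + 6698 = -194 + 6698 = 6504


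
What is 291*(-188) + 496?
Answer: -54212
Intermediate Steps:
291*(-188) + 496 = -54708 + 496 = -54212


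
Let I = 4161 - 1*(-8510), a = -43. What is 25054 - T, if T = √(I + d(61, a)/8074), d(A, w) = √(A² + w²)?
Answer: 25054 - √(826015850396 + 8074*√5570)/8074 ≈ 24941.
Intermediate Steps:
I = 12671 (I = 4161 + 8510 = 12671)
T = √(12671 + √5570/8074) (T = √(12671 + √(61² + (-43)²)/8074) = √(12671 + √(3721 + 1849)*(1/8074)) = √(12671 + √5570*(1/8074)) = √(12671 + √5570/8074) ≈ 112.57)
25054 - T = 25054 - √(826015850396 + 8074*√5570)/8074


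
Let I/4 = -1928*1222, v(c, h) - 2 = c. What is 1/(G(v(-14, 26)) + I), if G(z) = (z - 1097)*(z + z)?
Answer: -1/9397448 ≈ -1.0641e-7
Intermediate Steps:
v(c, h) = 2 + c
I = -9424064 (I = 4*(-1928*1222) = 4*(-2356016) = -9424064)
G(z) = 2*z*(-1097 + z) (G(z) = (-1097 + z)*(2*z) = 2*z*(-1097 + z))
1/(G(v(-14, 26)) + I) = 1/(2*(2 - 14)*(-1097 + (2 - 14)) - 9424064) = 1/(2*(-12)*(-1097 - 12) - 9424064) = 1/(2*(-12)*(-1109) - 9424064) = 1/(26616 - 9424064) = 1/(-9397448) = -1/9397448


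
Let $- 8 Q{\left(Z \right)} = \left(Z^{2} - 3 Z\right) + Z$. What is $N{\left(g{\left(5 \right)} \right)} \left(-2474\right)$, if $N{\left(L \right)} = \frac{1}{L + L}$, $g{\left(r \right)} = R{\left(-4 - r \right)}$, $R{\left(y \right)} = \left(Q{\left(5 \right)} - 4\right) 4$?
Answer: $\frac{2474}{47} \approx 52.638$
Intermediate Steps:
$Q{\left(Z \right)} = - \frac{Z^{2}}{8} + \frac{Z}{4}$ ($Q{\left(Z \right)} = - \frac{\left(Z^{2} - 3 Z\right) + Z}{8} = - \frac{Z^{2} - 2 Z}{8} = - \frac{Z^{2}}{8} + \frac{Z}{4}$)
$R{\left(y \right)} = - \frac{47}{2}$ ($R{\left(y \right)} = \left(\frac{1}{8} \cdot 5 \left(2 - 5\right) - 4\right) 4 = \left(\frac{1}{8} \cdot 5 \left(-3\right) - 4\right) 4 = \left(- \frac{15}{8} - 4\right) 4 = \left(- \frac{47}{8}\right) 4 = - \frac{47}{2}$)
$g{\left(r \right)} = - \frac{47}{2}$
$N{\left(L \right)} = \frac{1}{2 L}$
$N{\left(g{\left(5 \right)} \right)} \left(-2474\right) = \frac{1}{2 \left(- \frac{47}{2}\right)} \left(-2474\right) = \frac{1}{2} \left(- \frac{2}{47}\right) \left(-2474\right) = \left(- \frac{1}{47}\right) \left(-2474\right) = \frac{2474}{47}$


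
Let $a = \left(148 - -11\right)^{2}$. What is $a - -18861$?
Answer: $44142$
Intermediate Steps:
$a = 25281$ ($a = \left(148 + 11\right)^{2} = 159^{2} = 25281$)
$a - -18861 = 25281 - -18861 = 25281 + 18861 = 44142$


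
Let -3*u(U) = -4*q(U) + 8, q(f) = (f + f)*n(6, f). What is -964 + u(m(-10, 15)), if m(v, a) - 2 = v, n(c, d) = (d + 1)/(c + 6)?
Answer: -8588/9 ≈ -954.22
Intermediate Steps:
n(c, d) = (1 + d)/(6 + c)
q(f) = 2*f*(1/12 + f/12) (q(f) = (f + f)*((1 + f)/(6 + 6)) = (2*f)*((1 + f)/12) = (2*f)*(1/12 + f/12) = 2*f*(1/12 + f/12))
m(v, a) = 2 + v
u(U) = -8/3 + 2*U*(1 + U)/9 (u(U) = -(-2*U*(1 + U)/3 + 8)/3 = -(8 - 2*U*(1 + U)/3)/3 = -8/3 + 2*U*(1 + U)/9)
-964 + u(m(-10, 15)) = -964 + (-8/3 + 2*(2 - 10)*(1 + (2 - 10))/9) = -964 + (-8/3 + (2/9)*(-8)*(1 - 8)) = -964 + (-8/3 + (2/9)*(-8)*(-7)) = -964 + (-8/3 + 112/9) = -964 + 88/9 = -8588/9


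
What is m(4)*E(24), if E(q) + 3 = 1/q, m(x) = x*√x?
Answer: -71/3 ≈ -23.667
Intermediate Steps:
m(x) = x^(3/2)
E(q) = -3 + 1/q
m(4)*E(24) = 4^(3/2)*(-3 + 1/24) = 8*(-3 + 1/24) = 8*(-71/24) = -71/3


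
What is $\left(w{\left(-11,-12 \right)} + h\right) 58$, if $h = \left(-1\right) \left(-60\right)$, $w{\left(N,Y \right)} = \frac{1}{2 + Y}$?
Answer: $\frac{17371}{5} \approx 3474.2$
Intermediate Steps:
$h = 60$
$\left(w{\left(-11,-12 \right)} + h\right) 58 = \left(\frac{1}{2 - 12} + 60\right) 58 = \left(\frac{1}{-10} + 60\right) 58 = \left(- \frac{1}{10} + 60\right) 58 = \frac{599}{10} \cdot 58 = \frac{17371}{5}$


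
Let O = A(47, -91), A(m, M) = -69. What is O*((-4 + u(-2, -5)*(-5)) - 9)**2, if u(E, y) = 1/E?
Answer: -30429/4 ≈ -7607.3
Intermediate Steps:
O = -69
O*((-4 + u(-2, -5)*(-5)) - 9)**2 = -69*((-4 - 5/(-2)) - 9)**2 = -69*((-4 - 1/2*(-5)) - 9)**2 = -69*((-4 + 5/2) - 9)**2 = -69*(-3/2 - 9)**2 = -69*(-21/2)**2 = -69*441/4 = -30429/4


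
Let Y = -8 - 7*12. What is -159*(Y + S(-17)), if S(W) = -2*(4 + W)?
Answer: 10494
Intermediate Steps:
S(W) = -8 - 2*W
Y = -92 (Y = -8 - 84 = -92)
-159*(Y + S(-17)) = -159*(-92 + (-8 - 2*(-17))) = -159*(-92 + (-8 + 34)) = -159*(-92 + 26) = -159*(-66) = 10494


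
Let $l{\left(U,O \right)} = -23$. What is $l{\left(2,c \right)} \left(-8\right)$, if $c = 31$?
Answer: $184$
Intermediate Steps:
$l{\left(2,c \right)} \left(-8\right) = \left(-23\right) \left(-8\right) = 184$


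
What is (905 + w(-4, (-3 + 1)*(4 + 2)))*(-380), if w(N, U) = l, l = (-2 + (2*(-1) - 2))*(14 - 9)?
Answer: -332500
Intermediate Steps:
l = -30 (l = (-2 + (-2 - 2))*5 = (-2 - 4)*5 = -6*5 = -30)
w(N, U) = -30
(905 + w(-4, (-3 + 1)*(4 + 2)))*(-380) = (905 - 30)*(-380) = 875*(-380) = -332500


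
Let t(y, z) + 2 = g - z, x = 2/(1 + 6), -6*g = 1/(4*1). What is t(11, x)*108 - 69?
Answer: -4485/14 ≈ -320.36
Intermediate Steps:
g = -1/24 (g = -1/(6*(4*1)) = -⅙/4 = -⅙*¼ = -1/24 ≈ -0.041667)
x = 2/7 ≈ 0.28571
t(y, z) = -49/24 - z (t(y, z) = -2 + (-1/24 - z) = -49/24 - z)
t(11, x)*108 - 69 = (-49/24 - 1*2/7)*108 - 69 = (-49/24 - 2/7)*108 - 69 = -391/168*108 - 69 = -3519/14 - 69 = -4485/14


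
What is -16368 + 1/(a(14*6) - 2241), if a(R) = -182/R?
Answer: -220296918/13459 ≈ -16368.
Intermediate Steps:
-16368 + 1/(a(14*6) - 2241) = -16368 + 1/(-182/(14*6) - 2241) = -16368 + 1/(-182/84 - 2241) = -16368 + 1/(-182*1/84 - 2241) = -16368 + 1/(-13/6 - 2241) = -16368 + 1/(-13459/6) = -16368 - 6/13459 = -220296918/13459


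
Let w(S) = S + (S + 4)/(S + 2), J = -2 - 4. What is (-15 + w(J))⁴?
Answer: 2825761/16 ≈ 1.7661e+5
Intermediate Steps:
J = -6
w(S) = S + (4 + S)/(2 + S)
(-15 + w(J))⁴ = (-15 + (4 + (-6)² + 3*(-6))/(2 - 6))⁴ = (-15 + (4 + 36 - 18)/(-4))⁴ = (-15 - ¼*22)⁴ = (-15 - 11/2)⁴ = (-41/2)⁴ = 2825761/16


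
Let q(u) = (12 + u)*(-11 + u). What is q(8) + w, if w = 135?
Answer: 75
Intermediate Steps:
q(u) = (-11 + u)*(12 + u)
q(8) + w = (-132 + 8 + 8²) + 135 = (-132 + 8 + 64) + 135 = -60 + 135 = 75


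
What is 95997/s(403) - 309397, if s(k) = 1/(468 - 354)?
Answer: 10634261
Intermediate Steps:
s(k) = 1/114
95997/s(403) - 309397 = 95997/(1/114) - 309397 = 95997*114 - 309397 = 10943658 - 309397 = 10634261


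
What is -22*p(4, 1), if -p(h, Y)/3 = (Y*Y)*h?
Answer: 264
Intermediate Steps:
p(h, Y) = -3*h*Y² (p(h, Y) = -3*Y*Y*h = -3*Y²*h = -3*h*Y²)
-22*p(4, 1) = -(-66)*4*1² = -(-66)*4 = -22*(-12) = 264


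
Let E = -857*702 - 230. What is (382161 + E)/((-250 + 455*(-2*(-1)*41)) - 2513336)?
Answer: 219683/2476276 ≈ 0.088715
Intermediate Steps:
E = -601844 (E = -601614 - 230 = -601844)
(382161 + E)/((-250 + 455*(-2*(-1)*41)) - 2513336) = (382161 - 601844)/((-250 + 455*(-2*(-1)*41)) - 2513336) = -219683/((-250 + 455*(2*41)) - 2513336) = -219683/((-250 + 455*82) - 2513336) = -219683/((-250 + 37310) - 2513336) = -219683/(37060 - 2513336) = -219683/(-2476276) = -219683*(-1/2476276) = 219683/2476276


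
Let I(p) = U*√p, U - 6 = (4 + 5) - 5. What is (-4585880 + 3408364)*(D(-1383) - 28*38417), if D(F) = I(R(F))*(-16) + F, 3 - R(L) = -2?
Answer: 1268254205444 + 188402560*√5 ≈ 1.2687e+12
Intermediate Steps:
R(L) = 5 (R(L) = 3 - 1*(-2) = 3 + 2 = 5)
U = 10 (U = 6 + ((4 + 5) - 5) = 6 + (9 - 5) = 6 + 4 = 10)
I(p) = 10*√p
D(F) = F - 160*√5 (D(F) = (10*√5)*(-16) + F = -160*√5 + F = F - 160*√5)
(-4585880 + 3408364)*(D(-1383) - 28*38417) = (-4585880 + 3408364)*((-1383 - 160*√5) - 28*38417) = -1177516*((-1383 - 160*√5) - 1075676) = -1177516*(-1077059 - 160*√5) = 1268254205444 + 188402560*√5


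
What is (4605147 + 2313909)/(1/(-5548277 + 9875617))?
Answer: 29941107791040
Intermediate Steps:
(4605147 + 2313909)/(1/(-5548277 + 9875617)) = 6919056/(1/4327340) = 6919056*4327340 = 29941107791040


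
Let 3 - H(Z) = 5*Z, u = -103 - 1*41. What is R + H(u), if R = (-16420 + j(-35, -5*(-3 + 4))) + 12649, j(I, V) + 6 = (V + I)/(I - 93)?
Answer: -48859/16 ≈ -3053.7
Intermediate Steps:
u = -144 (u = -103 - 41 = -144)
H(Z) = 3 - 5*Z
j(I, V) = -6 + (I + V)/(-93 + I) (j(I, V) = -6 + (V + I)/(I - 93) = -6 + (I + V)/(-93 + I))
R = -60427/16 (R = (-16420 + (558 - 5*(-3 + 4) - 5*(-35))/(-93 - 35)) + 12649 = (-16420 + (558 - 5*1 + 175)/(-128)) + 12649 = (-16420 - (558 - 5 + 175)/128) + 12649 = (-16420 - 1/128*728) + 12649 = (-16420 - 91/16) + 12649 = -262811/16 + 12649 = -60427/16 ≈ -3776.7)
R + H(u) = -60427/16 + (3 - 5*(-144)) = -60427/16 + (3 + 720) = -60427/16 + 723 = -48859/16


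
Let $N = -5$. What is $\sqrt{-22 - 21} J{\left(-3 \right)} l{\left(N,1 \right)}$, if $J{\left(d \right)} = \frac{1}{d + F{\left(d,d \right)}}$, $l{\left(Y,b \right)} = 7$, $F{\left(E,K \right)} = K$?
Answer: $- \frac{7 i \sqrt{43}}{6} \approx - 7.6503 i$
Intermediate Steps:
$J{\left(d \right)} = \frac{1}{2 d}$ ($J{\left(d \right)} = \frac{1}{d + d} = \frac{1}{2 d}$)
$\sqrt{-22 - 21} J{\left(-3 \right)} l{\left(N,1 \right)} = \sqrt{-22 - 21} \frac{1}{2 \left(-3\right)} 7 = \sqrt{-43} \cdot \frac{1}{2} \left(- \frac{1}{3}\right) 7 = i \sqrt{43} \left(- \frac{1}{6}\right) 7 = - \frac{i \sqrt{43}}{6} \cdot 7 = - \frac{7 i \sqrt{43}}{6}$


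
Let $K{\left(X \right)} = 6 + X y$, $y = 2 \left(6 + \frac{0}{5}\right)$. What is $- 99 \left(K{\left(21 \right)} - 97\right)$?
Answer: $-15939$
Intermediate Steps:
$y = 12$ ($y = 2 \left(6 + 0 \cdot \frac{1}{5}\right) = 2 \left(6 + 0\right) = 2 \cdot 6 = 12$)
$K{\left(X \right)} = 6 + 12 X$ ($K{\left(X \right)} = 6 + X 12 = 6 + 12 X$)
$- 99 \left(K{\left(21 \right)} - 97\right) = - 99 \left(\left(6 + 12 \cdot 21\right) - 97\right) = - 99 \left(\left(6 + 252\right) - 97\right) = - 99 \left(258 - 97\right) = \left(-99\right) 161 = -15939$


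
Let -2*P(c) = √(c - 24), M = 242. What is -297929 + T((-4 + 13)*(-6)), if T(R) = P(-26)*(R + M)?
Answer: -297929 - 470*I*√2 ≈ -2.9793e+5 - 664.68*I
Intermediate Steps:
P(c) = -√(-24 + c)/2 (P(c) = -√(c - 24)/2 = -√(-24 + c)/2)
T(R) = -5*I*√2*(242 + R)/2 (T(R) = (-√(-24 - 26)/2)*(R + 242) = (-5*I*√2/2)*(242 + R) = -5*I*√2*(242 + R)/2)
-297929 + T((-4 + 13)*(-6)) = -297929 + 5*I*√2*(-242 - (-4 + 13)*(-6))/2 = -297929 + 5*I*√2*(-242 - 9*(-6))/2 = -297929 + 5*I*√2*(-242 - 1*(-54))/2 = -297929 + 5*I*√2*(-242 + 54)/2 = -297929 + (5/2)*I*√2*(-188) = -297929 - 470*I*√2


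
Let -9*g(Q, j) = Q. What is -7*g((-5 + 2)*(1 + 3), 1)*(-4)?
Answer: 112/3 ≈ 37.333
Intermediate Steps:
g(Q, j) = -Q/9
-7*g((-5 + 2)*(1 + 3), 1)*(-4) = -(-7)*(-5 + 2)*(1 + 3)/9*(-4) = -(-7)*(-3*4)/9*(-4) = -(-7)*(-12)/9*(-4) = -7*4/3*(-4) = -28/3*(-4) = 112/3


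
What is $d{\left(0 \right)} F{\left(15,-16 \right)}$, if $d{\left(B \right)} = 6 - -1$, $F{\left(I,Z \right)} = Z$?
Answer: $-112$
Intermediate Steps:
$d{\left(B \right)} = 7$ ($d{\left(B \right)} = 6 + 1 = 7$)
$d{\left(0 \right)} F{\left(15,-16 \right)} = 7 \left(-16\right) = -112$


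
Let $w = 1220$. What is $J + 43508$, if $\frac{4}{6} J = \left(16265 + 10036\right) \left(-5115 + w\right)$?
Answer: $- \frac{307240169}{2} \approx -1.5362 \cdot 10^{8}$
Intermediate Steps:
$J = - \frac{307327185}{2}$ ($J = \frac{3 \left(16265 + 10036\right) \left(-5115 + 1220\right)}{2} = \frac{3 \cdot 26301 \left(-3895\right)}{2} = \frac{3}{2} \left(-102442395\right) = - \frac{307327185}{2} \approx -1.5366 \cdot 10^{8}$)
$J + 43508 = - \frac{307327185}{2} + 43508 = - \frac{307240169}{2}$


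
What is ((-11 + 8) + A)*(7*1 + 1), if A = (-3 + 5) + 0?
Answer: -8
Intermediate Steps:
A = 2 (A = 2 + 0 = 2)
((-11 + 8) + A)*(7*1 + 1) = ((-11 + 8) + 2)*(7*1 + 1) = (-3 + 2)*(7 + 1) = -1*8 = -8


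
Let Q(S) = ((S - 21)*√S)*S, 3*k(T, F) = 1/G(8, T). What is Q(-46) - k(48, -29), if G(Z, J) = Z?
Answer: -1/24 + 3082*I*√46 ≈ -0.041667 + 20903.0*I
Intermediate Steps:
k(T, F) = 1/24 (k(T, F) = (⅓)/8 = (⅓)*(⅛) = 1/24)
Q(S) = S^(3/2)*(-21 + S) (Q(S) = ((-21 + S)*√S)*S = (√S*(-21 + S))*S = S^(3/2)*(-21 + S))
Q(-46) - k(48, -29) = (-46)^(3/2)*(-21 - 46) - 1*1/24 = -46*I*√46*(-67) - 1/24 = 3082*I*√46 - 1/24 = -1/24 + 3082*I*√46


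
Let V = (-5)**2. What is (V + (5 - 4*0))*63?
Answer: 1890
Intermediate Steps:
V = 25
(V + (5 - 4*0))*63 = (25 + (5 - 4*0))*63 = (25 + (5 + 0))*63 = (25 + 5)*63 = 30*63 = 1890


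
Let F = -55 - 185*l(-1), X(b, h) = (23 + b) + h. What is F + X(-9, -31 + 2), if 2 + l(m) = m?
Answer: 485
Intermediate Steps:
l(m) = -2 + m
X(b, h) = 23 + b + h
F = 500 (F = -55 - 185*(-2 - 1) = -55 - 185*(-3) = -55 + 555 = 500)
F + X(-9, -31 + 2) = 500 + (23 - 9 + (-31 + 2)) = 500 + (23 - 9 - 29) = 500 - 15 = 485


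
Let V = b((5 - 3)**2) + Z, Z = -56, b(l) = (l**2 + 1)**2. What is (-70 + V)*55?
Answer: 8965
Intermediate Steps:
b(l) = (1 + l**2)**2
V = 233 (V = (1 + ((5 - 3)**2)**2)**2 - 56 = (1 + (2**2)**2)**2 - 56 = (1 + 4**2)**2 - 56 = (1 + 16)**2 - 56 = 17**2 - 56 = 289 - 56 = 233)
(-70 + V)*55 = (-70 + 233)*55 = 163*55 = 8965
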